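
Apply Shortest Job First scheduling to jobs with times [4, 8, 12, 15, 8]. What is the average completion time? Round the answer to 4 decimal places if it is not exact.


SJF order (ascending): [4, 8, 8, 12, 15]
Completion times:
  Job 1: burst=4, C=4
  Job 2: burst=8, C=12
  Job 3: burst=8, C=20
  Job 4: burst=12, C=32
  Job 5: burst=15, C=47
Average completion = 115/5 = 23.0

23.0


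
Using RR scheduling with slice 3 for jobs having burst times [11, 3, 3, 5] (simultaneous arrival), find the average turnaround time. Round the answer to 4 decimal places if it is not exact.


Time quantum = 3
Execution trace:
  J1 runs 3 units, time = 3
  J2 runs 3 units, time = 6
  J3 runs 3 units, time = 9
  J4 runs 3 units, time = 12
  J1 runs 3 units, time = 15
  J4 runs 2 units, time = 17
  J1 runs 3 units, time = 20
  J1 runs 2 units, time = 22
Finish times: [22, 6, 9, 17]
Average turnaround = 54/4 = 13.5

13.5


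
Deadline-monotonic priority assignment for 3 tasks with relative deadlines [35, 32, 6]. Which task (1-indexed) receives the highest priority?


Sort tasks by relative deadline (ascending):
  Task 3: deadline = 6
  Task 2: deadline = 32
  Task 1: deadline = 35
Priority order (highest first): [3, 2, 1]
Highest priority task = 3

3


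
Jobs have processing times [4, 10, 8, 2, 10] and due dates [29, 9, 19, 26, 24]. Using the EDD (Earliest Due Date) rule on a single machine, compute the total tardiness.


Sort by due date (EDD order): [(10, 9), (8, 19), (10, 24), (2, 26), (4, 29)]
Compute completion times and tardiness:
  Job 1: p=10, d=9, C=10, tardiness=max(0,10-9)=1
  Job 2: p=8, d=19, C=18, tardiness=max(0,18-19)=0
  Job 3: p=10, d=24, C=28, tardiness=max(0,28-24)=4
  Job 4: p=2, d=26, C=30, tardiness=max(0,30-26)=4
  Job 5: p=4, d=29, C=34, tardiness=max(0,34-29)=5
Total tardiness = 14

14


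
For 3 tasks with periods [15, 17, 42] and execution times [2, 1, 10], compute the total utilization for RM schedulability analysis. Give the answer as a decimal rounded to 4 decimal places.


Compute individual utilizations (exact fractions):
  Task 1: C/T = 2/15 (approx. 0.1333)
  Task 2: C/T = 1/17 (approx. 0.0588)
  Task 3: C/T = 10/42 = 5/21 (approx. 0.2381)
Total utilization U = 2/15 + 1/17 + 5/21 = 256/595
Rounded to 4 decimal places: U = 0.4303
RM (Liu & Layland) bound for 3 tasks = 0.779763; compare with U = 256/595 (approx. 0.430252)
U <= bound, so schedulable by RM sufficient condition.

0.4303


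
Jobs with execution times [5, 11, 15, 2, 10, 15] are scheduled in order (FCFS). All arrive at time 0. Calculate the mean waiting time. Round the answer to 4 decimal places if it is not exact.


FCFS order (as given): [5, 11, 15, 2, 10, 15]
Waiting times:
  Job 1: wait = 0
  Job 2: wait = 5
  Job 3: wait = 16
  Job 4: wait = 31
  Job 5: wait = 33
  Job 6: wait = 43
Sum of waiting times = 128
Average waiting time = 128/6 = 21.3333

21.3333


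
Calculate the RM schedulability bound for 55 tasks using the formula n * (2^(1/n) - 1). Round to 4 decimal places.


Compute 2^(1/55) = 1.0126824244
Subtract 1: 1.0126824244 - 1 = 0.0126824244
Multiply by n: 55 * 0.0126824244 = 0.6975333420
Round to 4 dp: 0.6975

0.6975


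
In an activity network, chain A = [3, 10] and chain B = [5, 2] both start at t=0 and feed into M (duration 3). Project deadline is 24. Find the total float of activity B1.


Forward pass: ES(B1) = sum of predecessors on chain B = 0
EF = ES + duration = 0 + 5 = 5
Backward pass: LF(M) = deadline = 24; LS(M) = 24 - 3 = 21
LF(B1) = LS(M) - sum(successors on chain B) = 21 - 2 = 19
LS = LF - duration = 19 - 5 = 14
Total float = LS - ES = 14 - 0 = 14

14


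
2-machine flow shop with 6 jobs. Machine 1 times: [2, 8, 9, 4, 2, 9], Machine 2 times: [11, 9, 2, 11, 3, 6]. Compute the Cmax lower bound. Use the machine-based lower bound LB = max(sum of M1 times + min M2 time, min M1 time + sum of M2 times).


LB1 = sum(M1 times) + min(M2 times) = 34 + 2 = 36
LB2 = min(M1 times) + sum(M2 times) = 2 + 42 = 44
Lower bound = max(LB1, LB2) = max(36, 44) = 44

44


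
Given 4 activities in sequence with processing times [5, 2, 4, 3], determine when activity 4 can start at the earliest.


Activity 4 starts after activities 1 through 3 complete.
Predecessor durations: [5, 2, 4]
ES = 5 + 2 + 4 = 11

11


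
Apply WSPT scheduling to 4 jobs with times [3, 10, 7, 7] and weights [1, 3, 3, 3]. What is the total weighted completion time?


Compute p/w ratios and sort ascending (WSPT): [(7, 3), (7, 3), (3, 1), (10, 3)]
Compute weighted completion times:
  Job (p=7,w=3): C=7, w*C=3*7=21
  Job (p=7,w=3): C=14, w*C=3*14=42
  Job (p=3,w=1): C=17, w*C=1*17=17
  Job (p=10,w=3): C=27, w*C=3*27=81
Total weighted completion time = 161

161


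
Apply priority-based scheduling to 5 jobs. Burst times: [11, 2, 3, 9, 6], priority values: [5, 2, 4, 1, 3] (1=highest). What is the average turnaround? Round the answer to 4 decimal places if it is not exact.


Sort by priority (ascending = highest first):
Order: [(1, 9), (2, 2), (3, 6), (4, 3), (5, 11)]
Completion times:
  Priority 1, burst=9, C=9
  Priority 2, burst=2, C=11
  Priority 3, burst=6, C=17
  Priority 4, burst=3, C=20
  Priority 5, burst=11, C=31
Average turnaround = 88/5 = 17.6

17.6


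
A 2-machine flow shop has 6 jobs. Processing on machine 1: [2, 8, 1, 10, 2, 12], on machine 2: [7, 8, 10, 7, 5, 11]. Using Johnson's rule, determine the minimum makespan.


Apply Johnson's rule:
  Group 1 (a <= b): [(3, 1, 10), (1, 2, 7), (5, 2, 5), (2, 8, 8)]
  Group 2 (a > b): [(6, 12, 11), (4, 10, 7)]
Optimal job order: [3, 1, 5, 2, 6, 4]
Schedule:
  Job 3: M1 done at 1, M2 done at 11
  Job 1: M1 done at 3, M2 done at 18
  Job 5: M1 done at 5, M2 done at 23
  Job 2: M1 done at 13, M2 done at 31
  Job 6: M1 done at 25, M2 done at 42
  Job 4: M1 done at 35, M2 done at 49
Makespan = 49

49


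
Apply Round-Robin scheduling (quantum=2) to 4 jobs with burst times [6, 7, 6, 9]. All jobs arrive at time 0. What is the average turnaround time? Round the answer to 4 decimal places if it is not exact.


Time quantum = 2
Execution trace:
  J1 runs 2 units, time = 2
  J2 runs 2 units, time = 4
  J3 runs 2 units, time = 6
  J4 runs 2 units, time = 8
  J1 runs 2 units, time = 10
  J2 runs 2 units, time = 12
  J3 runs 2 units, time = 14
  J4 runs 2 units, time = 16
  J1 runs 2 units, time = 18
  J2 runs 2 units, time = 20
  J3 runs 2 units, time = 22
  J4 runs 2 units, time = 24
  J2 runs 1 units, time = 25
  J4 runs 2 units, time = 27
  J4 runs 1 units, time = 28
Finish times: [18, 25, 22, 28]
Average turnaround = 93/4 = 23.25

23.25


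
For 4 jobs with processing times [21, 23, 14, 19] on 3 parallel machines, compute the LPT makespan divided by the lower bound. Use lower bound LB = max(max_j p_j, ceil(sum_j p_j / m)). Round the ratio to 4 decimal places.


LPT order: [23, 21, 19, 14]
Machine loads after assignment: [23, 21, 33]
LPT makespan = 33
Lower bound = max(max_job, ceil(total/3)) = max(23, 26) = 26
Ratio = 33 / 26 = 1.2692

1.2692


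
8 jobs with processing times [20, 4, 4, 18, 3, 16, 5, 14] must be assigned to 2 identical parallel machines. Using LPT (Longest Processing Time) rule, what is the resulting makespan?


Sort jobs in decreasing order (LPT): [20, 18, 16, 14, 5, 4, 4, 3]
Assign each job to the least loaded machine:
  Machine 1: jobs [20, 14, 5, 3], load = 42
  Machine 2: jobs [18, 16, 4, 4], load = 42
Makespan = max load = 42

42


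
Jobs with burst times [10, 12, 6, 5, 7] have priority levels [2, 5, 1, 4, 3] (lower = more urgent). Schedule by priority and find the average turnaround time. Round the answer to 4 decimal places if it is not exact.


Sort by priority (ascending = highest first):
Order: [(1, 6), (2, 10), (3, 7), (4, 5), (5, 12)]
Completion times:
  Priority 1, burst=6, C=6
  Priority 2, burst=10, C=16
  Priority 3, burst=7, C=23
  Priority 4, burst=5, C=28
  Priority 5, burst=12, C=40
Average turnaround = 113/5 = 22.6

22.6


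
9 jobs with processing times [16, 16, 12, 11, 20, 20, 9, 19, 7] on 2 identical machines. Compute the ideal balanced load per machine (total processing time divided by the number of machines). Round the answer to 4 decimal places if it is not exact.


Total processing time = 16 + 16 + 12 + 11 + 20 + 20 + 9 + 19 + 7 = 130
Number of machines = 2
Ideal balanced load = 130 / 2 = 65.0

65.0


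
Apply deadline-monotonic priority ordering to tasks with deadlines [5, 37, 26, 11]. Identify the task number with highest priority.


Sort tasks by relative deadline (ascending):
  Task 1: deadline = 5
  Task 4: deadline = 11
  Task 3: deadline = 26
  Task 2: deadline = 37
Priority order (highest first): [1, 4, 3, 2]
Highest priority task = 1

1


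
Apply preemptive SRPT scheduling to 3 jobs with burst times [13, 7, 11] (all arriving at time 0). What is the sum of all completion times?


Since all jobs arrive at t=0, SRPT equals SPT ordering.
SPT order: [7, 11, 13]
Completion times:
  Job 1: p=7, C=7
  Job 2: p=11, C=18
  Job 3: p=13, C=31
Total completion time = 7 + 18 + 31 = 56

56


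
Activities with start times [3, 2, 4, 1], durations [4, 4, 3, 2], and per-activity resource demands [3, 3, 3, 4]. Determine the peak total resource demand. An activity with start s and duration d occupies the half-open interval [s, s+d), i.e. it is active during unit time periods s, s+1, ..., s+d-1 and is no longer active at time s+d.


Each activity i is active on [start_i, start_i + duration_i).
Compute total resource usage per time slot:
  t=0: active resources = [], total = 0
  t=1: active resources = [4], total = 4
  t=2: active resources = [3, 4], total = 7
  t=3: active resources = [3, 3], total = 6
  t=4: active resources = [3, 3, 3], total = 9
  t=5: active resources = [3, 3, 3], total = 9
  t=6: active resources = [3, 3], total = 6
Peak resource demand = 9

9


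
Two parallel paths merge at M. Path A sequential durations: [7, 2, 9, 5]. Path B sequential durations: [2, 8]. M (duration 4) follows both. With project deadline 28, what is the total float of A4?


Forward pass: ES(A4) = sum of predecessors on chain A = 18
EF = ES + duration = 18 + 5 = 23
Backward pass: LF(M) = deadline = 28; LS(M) = 28 - 4 = 24
LF(A4) = LS(M) - sum(successors on chain A) = 24 - 0 = 24
LS = LF - duration = 24 - 5 = 19
Total float = LS - ES = 19 - 18 = 1

1


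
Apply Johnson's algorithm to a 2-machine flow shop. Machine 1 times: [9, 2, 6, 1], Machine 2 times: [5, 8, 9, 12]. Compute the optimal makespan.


Apply Johnson's rule:
  Group 1 (a <= b): [(4, 1, 12), (2, 2, 8), (3, 6, 9)]
  Group 2 (a > b): [(1, 9, 5)]
Optimal job order: [4, 2, 3, 1]
Schedule:
  Job 4: M1 done at 1, M2 done at 13
  Job 2: M1 done at 3, M2 done at 21
  Job 3: M1 done at 9, M2 done at 30
  Job 1: M1 done at 18, M2 done at 35
Makespan = 35

35


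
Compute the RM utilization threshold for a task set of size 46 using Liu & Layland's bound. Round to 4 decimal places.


Compute 2^(1/46) = 1.0151825180
Subtract 1: 1.0151825180 - 1 = 0.0151825180
Multiply by n: 46 * 0.0151825180 = 0.6983958280
Round to 4 dp: 0.6984

0.6984


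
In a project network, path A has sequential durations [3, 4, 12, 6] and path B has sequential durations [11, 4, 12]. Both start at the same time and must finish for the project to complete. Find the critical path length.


Path A total = 3 + 4 + 12 + 6 = 25
Path B total = 11 + 4 + 12 = 27
Critical path = longest path = max(25, 27) = 27

27


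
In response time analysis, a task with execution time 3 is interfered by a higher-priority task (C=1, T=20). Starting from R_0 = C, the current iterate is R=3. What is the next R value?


R_next = C + ceil(R_prev / T_hp) * C_hp
ceil(3 / 20) = ceil(0.15) = 1
Interference = 1 * 1 = 1
R_next = 3 + 1 = 4

4


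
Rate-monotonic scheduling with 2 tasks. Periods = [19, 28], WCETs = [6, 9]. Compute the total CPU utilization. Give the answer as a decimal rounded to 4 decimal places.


Compute individual utilizations (exact fractions):
  Task 1: C/T = 6/19 (approx. 0.3158)
  Task 2: C/T = 9/28 (approx. 0.3214)
Total utilization U = 6/19 + 9/28 = 339/532
Rounded to 4 decimal places: U = 0.6372
RM (Liu & Layland) bound for 2 tasks = 0.828427; compare with U = 339/532 (approx. 0.637218)
U <= bound, so schedulable by RM sufficient condition.

0.6372


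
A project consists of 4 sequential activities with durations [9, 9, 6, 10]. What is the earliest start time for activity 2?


Activity 2 starts after activities 1 through 1 complete.
Predecessor durations: [9]
ES = 9 = 9

9


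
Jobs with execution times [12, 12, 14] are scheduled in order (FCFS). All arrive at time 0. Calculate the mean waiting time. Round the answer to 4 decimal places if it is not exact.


FCFS order (as given): [12, 12, 14]
Waiting times:
  Job 1: wait = 0
  Job 2: wait = 12
  Job 3: wait = 24
Sum of waiting times = 36
Average waiting time = 36/3 = 12.0

12.0


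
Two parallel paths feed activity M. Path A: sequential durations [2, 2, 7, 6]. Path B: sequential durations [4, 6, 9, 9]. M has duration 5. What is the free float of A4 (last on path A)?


ES(A4) = sum of predecessors on chain A = 11
EF(A4) = ES + duration = 11 + 6 = 17
Successor of A4 is M. ES(M) = max(sum(A), sum(B)) = max(17, 28) = 28
Free float = ES(successor) - EF(current) = 28 - 17 = 11

11


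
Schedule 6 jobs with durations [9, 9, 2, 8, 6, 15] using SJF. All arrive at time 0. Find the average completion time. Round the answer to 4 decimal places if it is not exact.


SJF order (ascending): [2, 6, 8, 9, 9, 15]
Completion times:
  Job 1: burst=2, C=2
  Job 2: burst=6, C=8
  Job 3: burst=8, C=16
  Job 4: burst=9, C=25
  Job 5: burst=9, C=34
  Job 6: burst=15, C=49
Average completion = 134/6 = 22.3333

22.3333


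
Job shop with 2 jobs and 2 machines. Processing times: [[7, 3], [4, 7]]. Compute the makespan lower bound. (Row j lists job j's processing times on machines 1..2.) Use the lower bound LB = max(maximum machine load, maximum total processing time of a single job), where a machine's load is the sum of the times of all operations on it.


Machine loads:
  Machine 1: 7 + 4 = 11
  Machine 2: 3 + 7 = 10
Max machine load = 11
Job totals:
  Job 1: 10
  Job 2: 11
Max job total = 11
Lower bound = max(11, 11) = 11

11


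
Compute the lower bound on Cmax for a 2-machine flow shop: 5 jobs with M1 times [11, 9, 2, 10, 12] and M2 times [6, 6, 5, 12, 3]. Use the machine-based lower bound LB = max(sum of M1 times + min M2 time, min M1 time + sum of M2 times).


LB1 = sum(M1 times) + min(M2 times) = 44 + 3 = 47
LB2 = min(M1 times) + sum(M2 times) = 2 + 32 = 34
Lower bound = max(LB1, LB2) = max(47, 34) = 47

47


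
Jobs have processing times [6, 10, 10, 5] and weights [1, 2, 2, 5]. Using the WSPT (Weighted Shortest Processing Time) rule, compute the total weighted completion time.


Compute p/w ratios and sort ascending (WSPT): [(5, 5), (10, 2), (10, 2), (6, 1)]
Compute weighted completion times:
  Job (p=5,w=5): C=5, w*C=5*5=25
  Job (p=10,w=2): C=15, w*C=2*15=30
  Job (p=10,w=2): C=25, w*C=2*25=50
  Job (p=6,w=1): C=31, w*C=1*31=31
Total weighted completion time = 136

136


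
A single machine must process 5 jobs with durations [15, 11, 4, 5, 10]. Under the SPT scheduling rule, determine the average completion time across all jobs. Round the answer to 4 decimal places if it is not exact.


Sort jobs by processing time (SPT order): [4, 5, 10, 11, 15]
Compute completion times sequentially:
  Job 1: processing = 4, completes at 4
  Job 2: processing = 5, completes at 9
  Job 3: processing = 10, completes at 19
  Job 4: processing = 11, completes at 30
  Job 5: processing = 15, completes at 45
Sum of completion times = 107
Average completion time = 107/5 = 21.4

21.4


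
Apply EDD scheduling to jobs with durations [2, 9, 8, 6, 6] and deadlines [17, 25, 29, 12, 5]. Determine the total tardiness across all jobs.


Sort by due date (EDD order): [(6, 5), (6, 12), (2, 17), (9, 25), (8, 29)]
Compute completion times and tardiness:
  Job 1: p=6, d=5, C=6, tardiness=max(0,6-5)=1
  Job 2: p=6, d=12, C=12, tardiness=max(0,12-12)=0
  Job 3: p=2, d=17, C=14, tardiness=max(0,14-17)=0
  Job 4: p=9, d=25, C=23, tardiness=max(0,23-25)=0
  Job 5: p=8, d=29, C=31, tardiness=max(0,31-29)=2
Total tardiness = 3

3


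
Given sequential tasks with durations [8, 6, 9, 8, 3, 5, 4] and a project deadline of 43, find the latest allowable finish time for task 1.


LF(activity 1) = deadline - sum of successor durations
Successors: activities 2 through 7 with durations [6, 9, 8, 3, 5, 4]
Sum of successor durations = 35
LF = 43 - 35 = 8

8


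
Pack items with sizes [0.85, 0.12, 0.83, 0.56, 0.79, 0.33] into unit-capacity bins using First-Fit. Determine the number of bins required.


Place items sequentially using First-Fit:
  Item 0.85 -> new Bin 1
  Item 0.12 -> Bin 1 (now 0.97)
  Item 0.83 -> new Bin 2
  Item 0.56 -> new Bin 3
  Item 0.79 -> new Bin 4
  Item 0.33 -> Bin 3 (now 0.89)
Total bins used = 4

4


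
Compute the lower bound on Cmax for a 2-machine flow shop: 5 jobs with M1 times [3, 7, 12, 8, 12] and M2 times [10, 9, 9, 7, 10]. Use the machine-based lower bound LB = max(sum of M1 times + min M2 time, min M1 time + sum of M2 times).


LB1 = sum(M1 times) + min(M2 times) = 42 + 7 = 49
LB2 = min(M1 times) + sum(M2 times) = 3 + 45 = 48
Lower bound = max(LB1, LB2) = max(49, 48) = 49

49


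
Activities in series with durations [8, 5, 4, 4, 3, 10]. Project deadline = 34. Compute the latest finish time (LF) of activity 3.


LF(activity 3) = deadline - sum of successor durations
Successors: activities 4 through 6 with durations [4, 3, 10]
Sum of successor durations = 17
LF = 34 - 17 = 17

17


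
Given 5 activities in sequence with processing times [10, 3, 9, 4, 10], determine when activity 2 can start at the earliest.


Activity 2 starts after activities 1 through 1 complete.
Predecessor durations: [10]
ES = 10 = 10

10


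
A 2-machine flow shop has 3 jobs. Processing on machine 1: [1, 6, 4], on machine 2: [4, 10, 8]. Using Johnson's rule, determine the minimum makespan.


Apply Johnson's rule:
  Group 1 (a <= b): [(1, 1, 4), (3, 4, 8), (2, 6, 10)]
  Group 2 (a > b): []
Optimal job order: [1, 3, 2]
Schedule:
  Job 1: M1 done at 1, M2 done at 5
  Job 3: M1 done at 5, M2 done at 13
  Job 2: M1 done at 11, M2 done at 23
Makespan = 23

23


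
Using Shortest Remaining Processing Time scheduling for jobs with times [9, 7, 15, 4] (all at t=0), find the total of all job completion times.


Since all jobs arrive at t=0, SRPT equals SPT ordering.
SPT order: [4, 7, 9, 15]
Completion times:
  Job 1: p=4, C=4
  Job 2: p=7, C=11
  Job 3: p=9, C=20
  Job 4: p=15, C=35
Total completion time = 4 + 11 + 20 + 35 = 70

70


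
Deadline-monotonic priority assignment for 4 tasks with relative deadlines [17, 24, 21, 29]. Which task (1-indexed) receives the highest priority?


Sort tasks by relative deadline (ascending):
  Task 1: deadline = 17
  Task 3: deadline = 21
  Task 2: deadline = 24
  Task 4: deadline = 29
Priority order (highest first): [1, 3, 2, 4]
Highest priority task = 1

1


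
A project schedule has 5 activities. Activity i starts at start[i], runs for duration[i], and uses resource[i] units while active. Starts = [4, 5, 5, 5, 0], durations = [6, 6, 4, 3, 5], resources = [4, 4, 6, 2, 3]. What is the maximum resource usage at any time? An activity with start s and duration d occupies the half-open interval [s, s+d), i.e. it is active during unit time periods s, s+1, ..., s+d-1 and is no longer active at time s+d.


Each activity i is active on [start_i, start_i + duration_i).
Compute total resource usage per time slot:
  t=0: active resources = [3], total = 3
  t=1: active resources = [3], total = 3
  t=2: active resources = [3], total = 3
  t=3: active resources = [3], total = 3
  t=4: active resources = [4, 3], total = 7
  t=5: active resources = [4, 4, 6, 2], total = 16
  t=6: active resources = [4, 4, 6, 2], total = 16
  t=7: active resources = [4, 4, 6, 2], total = 16
  t=8: active resources = [4, 4, 6], total = 14
  t=9: active resources = [4, 4], total = 8
  t=10: active resources = [4], total = 4
Peak resource demand = 16

16


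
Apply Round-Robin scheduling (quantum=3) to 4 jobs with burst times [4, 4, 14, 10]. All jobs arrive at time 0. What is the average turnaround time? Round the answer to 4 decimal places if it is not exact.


Time quantum = 3
Execution trace:
  J1 runs 3 units, time = 3
  J2 runs 3 units, time = 6
  J3 runs 3 units, time = 9
  J4 runs 3 units, time = 12
  J1 runs 1 units, time = 13
  J2 runs 1 units, time = 14
  J3 runs 3 units, time = 17
  J4 runs 3 units, time = 20
  J3 runs 3 units, time = 23
  J4 runs 3 units, time = 26
  J3 runs 3 units, time = 29
  J4 runs 1 units, time = 30
  J3 runs 2 units, time = 32
Finish times: [13, 14, 32, 30]
Average turnaround = 89/4 = 22.25

22.25


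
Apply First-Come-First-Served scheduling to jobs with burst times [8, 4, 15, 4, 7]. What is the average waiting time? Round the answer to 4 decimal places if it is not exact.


FCFS order (as given): [8, 4, 15, 4, 7]
Waiting times:
  Job 1: wait = 0
  Job 2: wait = 8
  Job 3: wait = 12
  Job 4: wait = 27
  Job 5: wait = 31
Sum of waiting times = 78
Average waiting time = 78/5 = 15.6

15.6


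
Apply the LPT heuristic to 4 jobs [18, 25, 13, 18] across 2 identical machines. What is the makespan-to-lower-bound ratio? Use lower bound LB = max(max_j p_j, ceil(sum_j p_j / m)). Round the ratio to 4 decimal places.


LPT order: [25, 18, 18, 13]
Machine loads after assignment: [38, 36]
LPT makespan = 38
Lower bound = max(max_job, ceil(total/2)) = max(25, 37) = 37
Ratio = 38 / 37 = 1.027

1.027


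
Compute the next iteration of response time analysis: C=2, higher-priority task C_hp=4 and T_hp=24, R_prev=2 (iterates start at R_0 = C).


R_next = C + ceil(R_prev / T_hp) * C_hp
ceil(2 / 24) = ceil(0.0833) = 1
Interference = 1 * 4 = 4
R_next = 2 + 4 = 6

6


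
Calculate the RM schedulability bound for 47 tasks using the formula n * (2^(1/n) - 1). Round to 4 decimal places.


Compute 2^(1/47) = 1.0148570979
Subtract 1: 1.0148570979 - 1 = 0.0148570979
Multiply by n: 47 * 0.0148570979 = 0.6982836013
Round to 4 dp: 0.6983

0.6983


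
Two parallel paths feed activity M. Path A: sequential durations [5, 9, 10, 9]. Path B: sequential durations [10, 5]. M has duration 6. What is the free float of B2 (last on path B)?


ES(B2) = sum of predecessors on chain B = 10
EF(B2) = ES + duration = 10 + 5 = 15
Successor of B2 is M. ES(M) = max(sum(A), sum(B)) = max(33, 15) = 33
Free float = ES(successor) - EF(current) = 33 - 15 = 18

18


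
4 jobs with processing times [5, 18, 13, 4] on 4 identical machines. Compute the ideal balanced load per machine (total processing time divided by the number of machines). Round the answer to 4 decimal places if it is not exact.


Total processing time = 5 + 18 + 13 + 4 = 40
Number of machines = 4
Ideal balanced load = 40 / 4 = 10.0

10.0


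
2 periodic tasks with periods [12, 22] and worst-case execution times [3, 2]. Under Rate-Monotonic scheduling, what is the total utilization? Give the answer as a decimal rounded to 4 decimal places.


Compute individual utilizations (exact fractions):
  Task 1: C/T = 3/12 = 1/4 (approx. 0.25)
  Task 2: C/T = 2/22 = 1/11 (approx. 0.0909)
Total utilization U = 1/4 + 1/11 = 15/44
Rounded to 4 decimal places: U = 0.3409
RM (Liu & Layland) bound for 2 tasks = 0.828427; compare with U = 15/44 (approx. 0.340909)
U <= bound, so schedulable by RM sufficient condition.

0.3409


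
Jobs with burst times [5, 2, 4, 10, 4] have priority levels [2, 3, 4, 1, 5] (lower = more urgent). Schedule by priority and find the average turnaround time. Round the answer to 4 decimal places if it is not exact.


Sort by priority (ascending = highest first):
Order: [(1, 10), (2, 5), (3, 2), (4, 4), (5, 4)]
Completion times:
  Priority 1, burst=10, C=10
  Priority 2, burst=5, C=15
  Priority 3, burst=2, C=17
  Priority 4, burst=4, C=21
  Priority 5, burst=4, C=25
Average turnaround = 88/5 = 17.6

17.6


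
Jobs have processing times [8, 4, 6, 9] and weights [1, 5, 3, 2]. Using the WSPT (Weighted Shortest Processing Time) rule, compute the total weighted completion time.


Compute p/w ratios and sort ascending (WSPT): [(4, 5), (6, 3), (9, 2), (8, 1)]
Compute weighted completion times:
  Job (p=4,w=5): C=4, w*C=5*4=20
  Job (p=6,w=3): C=10, w*C=3*10=30
  Job (p=9,w=2): C=19, w*C=2*19=38
  Job (p=8,w=1): C=27, w*C=1*27=27
Total weighted completion time = 115

115


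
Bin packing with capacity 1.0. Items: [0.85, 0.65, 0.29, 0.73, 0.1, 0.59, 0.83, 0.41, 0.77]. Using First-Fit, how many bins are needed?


Place items sequentially using First-Fit:
  Item 0.85 -> new Bin 1
  Item 0.65 -> new Bin 2
  Item 0.29 -> Bin 2 (now 0.94)
  Item 0.73 -> new Bin 3
  Item 0.1 -> Bin 1 (now 0.95)
  Item 0.59 -> new Bin 4
  Item 0.83 -> new Bin 5
  Item 0.41 -> Bin 4 (now 1.0)
  Item 0.77 -> new Bin 6
Total bins used = 6

6


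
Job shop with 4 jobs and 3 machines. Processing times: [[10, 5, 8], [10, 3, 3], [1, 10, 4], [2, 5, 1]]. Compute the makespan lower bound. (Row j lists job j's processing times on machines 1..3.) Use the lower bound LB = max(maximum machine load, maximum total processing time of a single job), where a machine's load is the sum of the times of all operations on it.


Machine loads:
  Machine 1: 10 + 10 + 1 + 2 = 23
  Machine 2: 5 + 3 + 10 + 5 = 23
  Machine 3: 8 + 3 + 4 + 1 = 16
Max machine load = 23
Job totals:
  Job 1: 23
  Job 2: 16
  Job 3: 15
  Job 4: 8
Max job total = 23
Lower bound = max(23, 23) = 23

23


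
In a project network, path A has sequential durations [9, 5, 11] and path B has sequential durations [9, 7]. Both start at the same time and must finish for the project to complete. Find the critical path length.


Path A total = 9 + 5 + 11 = 25
Path B total = 9 + 7 = 16
Critical path = longest path = max(25, 16) = 25

25


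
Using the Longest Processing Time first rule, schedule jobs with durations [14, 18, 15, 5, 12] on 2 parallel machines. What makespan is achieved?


Sort jobs in decreasing order (LPT): [18, 15, 14, 12, 5]
Assign each job to the least loaded machine:
  Machine 1: jobs [18, 12], load = 30
  Machine 2: jobs [15, 14, 5], load = 34
Makespan = max load = 34

34


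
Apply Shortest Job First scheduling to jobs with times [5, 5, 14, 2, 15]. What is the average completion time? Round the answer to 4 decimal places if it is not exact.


SJF order (ascending): [2, 5, 5, 14, 15]
Completion times:
  Job 1: burst=2, C=2
  Job 2: burst=5, C=7
  Job 3: burst=5, C=12
  Job 4: burst=14, C=26
  Job 5: burst=15, C=41
Average completion = 88/5 = 17.6

17.6


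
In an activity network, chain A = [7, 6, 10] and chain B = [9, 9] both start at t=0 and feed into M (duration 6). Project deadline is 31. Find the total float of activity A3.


Forward pass: ES(A3) = sum of predecessors on chain A = 13
EF = ES + duration = 13 + 10 = 23
Backward pass: LF(M) = deadline = 31; LS(M) = 31 - 6 = 25
LF(A3) = LS(M) - sum(successors on chain A) = 25 - 0 = 25
LS = LF - duration = 25 - 10 = 15
Total float = LS - ES = 15 - 13 = 2

2


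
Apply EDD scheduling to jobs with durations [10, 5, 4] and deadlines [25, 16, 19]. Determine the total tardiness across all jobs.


Sort by due date (EDD order): [(5, 16), (4, 19), (10, 25)]
Compute completion times and tardiness:
  Job 1: p=5, d=16, C=5, tardiness=max(0,5-16)=0
  Job 2: p=4, d=19, C=9, tardiness=max(0,9-19)=0
  Job 3: p=10, d=25, C=19, tardiness=max(0,19-25)=0
Total tardiness = 0

0


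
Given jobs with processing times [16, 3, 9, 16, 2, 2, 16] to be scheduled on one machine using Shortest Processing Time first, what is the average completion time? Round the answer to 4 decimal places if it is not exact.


Sort jobs by processing time (SPT order): [2, 2, 3, 9, 16, 16, 16]
Compute completion times sequentially:
  Job 1: processing = 2, completes at 2
  Job 2: processing = 2, completes at 4
  Job 3: processing = 3, completes at 7
  Job 4: processing = 9, completes at 16
  Job 5: processing = 16, completes at 32
  Job 6: processing = 16, completes at 48
  Job 7: processing = 16, completes at 64
Sum of completion times = 173
Average completion time = 173/7 = 24.7143

24.7143


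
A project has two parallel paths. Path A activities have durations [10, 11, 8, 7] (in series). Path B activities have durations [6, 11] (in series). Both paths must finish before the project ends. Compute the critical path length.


Path A total = 10 + 11 + 8 + 7 = 36
Path B total = 6 + 11 = 17
Critical path = longest path = max(36, 17) = 36

36


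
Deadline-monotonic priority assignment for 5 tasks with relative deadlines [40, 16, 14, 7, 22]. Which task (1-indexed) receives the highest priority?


Sort tasks by relative deadline (ascending):
  Task 4: deadline = 7
  Task 3: deadline = 14
  Task 2: deadline = 16
  Task 5: deadline = 22
  Task 1: deadline = 40
Priority order (highest first): [4, 3, 2, 5, 1]
Highest priority task = 4

4


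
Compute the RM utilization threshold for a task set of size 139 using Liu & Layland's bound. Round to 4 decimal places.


Compute 2^(1/139) = 1.0049991245
Subtract 1: 1.0049991245 - 1 = 0.0049991245
Multiply by n: 139 * 0.0049991245 = 0.6948783055
Round to 4 dp: 0.6949

0.6949


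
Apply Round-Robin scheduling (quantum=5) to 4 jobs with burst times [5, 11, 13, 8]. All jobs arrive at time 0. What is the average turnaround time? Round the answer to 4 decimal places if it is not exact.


Time quantum = 5
Execution trace:
  J1 runs 5 units, time = 5
  J2 runs 5 units, time = 10
  J3 runs 5 units, time = 15
  J4 runs 5 units, time = 20
  J2 runs 5 units, time = 25
  J3 runs 5 units, time = 30
  J4 runs 3 units, time = 33
  J2 runs 1 units, time = 34
  J3 runs 3 units, time = 37
Finish times: [5, 34, 37, 33]
Average turnaround = 109/4 = 27.25

27.25


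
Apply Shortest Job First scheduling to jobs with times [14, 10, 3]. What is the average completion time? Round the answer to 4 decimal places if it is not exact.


SJF order (ascending): [3, 10, 14]
Completion times:
  Job 1: burst=3, C=3
  Job 2: burst=10, C=13
  Job 3: burst=14, C=27
Average completion = 43/3 = 14.3333

14.3333


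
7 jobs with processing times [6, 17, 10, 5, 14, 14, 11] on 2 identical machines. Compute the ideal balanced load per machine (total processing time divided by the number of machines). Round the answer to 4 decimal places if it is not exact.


Total processing time = 6 + 17 + 10 + 5 + 14 + 14 + 11 = 77
Number of machines = 2
Ideal balanced load = 77 / 2 = 38.5

38.5


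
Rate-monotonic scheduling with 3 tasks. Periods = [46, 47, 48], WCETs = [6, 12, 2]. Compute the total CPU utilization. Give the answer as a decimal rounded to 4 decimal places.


Compute individual utilizations (exact fractions):
  Task 1: C/T = 6/46 = 3/23 (approx. 0.1304)
  Task 2: C/T = 12/47 (approx. 0.2553)
  Task 3: C/T = 2/48 = 1/24 (approx. 0.0417)
Total utilization U = 3/23 + 12/47 + 1/24 = 11089/25944
Rounded to 4 decimal places: U = 0.4274
RM (Liu & Layland) bound for 3 tasks = 0.779763; compare with U = 11089/25944 (approx. 0.427421)
U <= bound, so schedulable by RM sufficient condition.

0.4274


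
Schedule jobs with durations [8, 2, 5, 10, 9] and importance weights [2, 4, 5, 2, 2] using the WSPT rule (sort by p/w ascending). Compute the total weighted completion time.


Compute p/w ratios and sort ascending (WSPT): [(2, 4), (5, 5), (8, 2), (9, 2), (10, 2)]
Compute weighted completion times:
  Job (p=2,w=4): C=2, w*C=4*2=8
  Job (p=5,w=5): C=7, w*C=5*7=35
  Job (p=8,w=2): C=15, w*C=2*15=30
  Job (p=9,w=2): C=24, w*C=2*24=48
  Job (p=10,w=2): C=34, w*C=2*34=68
Total weighted completion time = 189

189


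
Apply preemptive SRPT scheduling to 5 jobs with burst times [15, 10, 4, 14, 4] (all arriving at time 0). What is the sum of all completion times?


Since all jobs arrive at t=0, SRPT equals SPT ordering.
SPT order: [4, 4, 10, 14, 15]
Completion times:
  Job 1: p=4, C=4
  Job 2: p=4, C=8
  Job 3: p=10, C=18
  Job 4: p=14, C=32
  Job 5: p=15, C=47
Total completion time = 4 + 8 + 18 + 32 + 47 = 109

109


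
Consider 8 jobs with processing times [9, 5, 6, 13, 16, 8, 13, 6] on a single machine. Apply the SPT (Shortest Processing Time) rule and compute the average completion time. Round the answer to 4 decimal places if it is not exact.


Sort jobs by processing time (SPT order): [5, 6, 6, 8, 9, 13, 13, 16]
Compute completion times sequentially:
  Job 1: processing = 5, completes at 5
  Job 2: processing = 6, completes at 11
  Job 3: processing = 6, completes at 17
  Job 4: processing = 8, completes at 25
  Job 5: processing = 9, completes at 34
  Job 6: processing = 13, completes at 47
  Job 7: processing = 13, completes at 60
  Job 8: processing = 16, completes at 76
Sum of completion times = 275
Average completion time = 275/8 = 34.375

34.375


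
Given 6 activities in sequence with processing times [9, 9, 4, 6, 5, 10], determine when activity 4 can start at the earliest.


Activity 4 starts after activities 1 through 3 complete.
Predecessor durations: [9, 9, 4]
ES = 9 + 9 + 4 = 22

22


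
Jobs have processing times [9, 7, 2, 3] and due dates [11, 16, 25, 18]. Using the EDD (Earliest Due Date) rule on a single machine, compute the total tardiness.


Sort by due date (EDD order): [(9, 11), (7, 16), (3, 18), (2, 25)]
Compute completion times and tardiness:
  Job 1: p=9, d=11, C=9, tardiness=max(0,9-11)=0
  Job 2: p=7, d=16, C=16, tardiness=max(0,16-16)=0
  Job 3: p=3, d=18, C=19, tardiness=max(0,19-18)=1
  Job 4: p=2, d=25, C=21, tardiness=max(0,21-25)=0
Total tardiness = 1

1


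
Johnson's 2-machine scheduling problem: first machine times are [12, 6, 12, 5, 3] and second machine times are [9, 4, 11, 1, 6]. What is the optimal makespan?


Apply Johnson's rule:
  Group 1 (a <= b): [(5, 3, 6)]
  Group 2 (a > b): [(3, 12, 11), (1, 12, 9), (2, 6, 4), (4, 5, 1)]
Optimal job order: [5, 3, 1, 2, 4]
Schedule:
  Job 5: M1 done at 3, M2 done at 9
  Job 3: M1 done at 15, M2 done at 26
  Job 1: M1 done at 27, M2 done at 36
  Job 2: M1 done at 33, M2 done at 40
  Job 4: M1 done at 38, M2 done at 41
Makespan = 41

41


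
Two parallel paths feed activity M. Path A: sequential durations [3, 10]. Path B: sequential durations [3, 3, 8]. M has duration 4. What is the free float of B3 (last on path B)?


ES(B3) = sum of predecessors on chain B = 6
EF(B3) = ES + duration = 6 + 8 = 14
Successor of B3 is M. ES(M) = max(sum(A), sum(B)) = max(13, 14) = 14
Free float = ES(successor) - EF(current) = 14 - 14 = 0

0


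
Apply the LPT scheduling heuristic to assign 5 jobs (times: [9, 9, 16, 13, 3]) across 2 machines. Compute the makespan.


Sort jobs in decreasing order (LPT): [16, 13, 9, 9, 3]
Assign each job to the least loaded machine:
  Machine 1: jobs [16, 9], load = 25
  Machine 2: jobs [13, 9, 3], load = 25
Makespan = max load = 25

25


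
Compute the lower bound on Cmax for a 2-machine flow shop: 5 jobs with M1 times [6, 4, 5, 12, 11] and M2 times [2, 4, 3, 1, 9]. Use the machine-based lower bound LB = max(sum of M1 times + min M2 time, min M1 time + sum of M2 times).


LB1 = sum(M1 times) + min(M2 times) = 38 + 1 = 39
LB2 = min(M1 times) + sum(M2 times) = 4 + 19 = 23
Lower bound = max(LB1, LB2) = max(39, 23) = 39

39


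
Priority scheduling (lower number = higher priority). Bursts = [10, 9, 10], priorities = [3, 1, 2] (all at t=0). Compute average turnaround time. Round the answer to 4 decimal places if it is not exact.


Sort by priority (ascending = highest first):
Order: [(1, 9), (2, 10), (3, 10)]
Completion times:
  Priority 1, burst=9, C=9
  Priority 2, burst=10, C=19
  Priority 3, burst=10, C=29
Average turnaround = 57/3 = 19.0

19.0


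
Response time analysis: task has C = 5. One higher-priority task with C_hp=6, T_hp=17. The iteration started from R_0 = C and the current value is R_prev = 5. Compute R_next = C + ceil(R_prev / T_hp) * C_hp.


R_next = C + ceil(R_prev / T_hp) * C_hp
ceil(5 / 17) = ceil(0.2941) = 1
Interference = 1 * 6 = 6
R_next = 5 + 6 = 11

11


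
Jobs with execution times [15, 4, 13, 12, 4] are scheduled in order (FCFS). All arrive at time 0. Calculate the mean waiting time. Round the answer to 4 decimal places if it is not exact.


FCFS order (as given): [15, 4, 13, 12, 4]
Waiting times:
  Job 1: wait = 0
  Job 2: wait = 15
  Job 3: wait = 19
  Job 4: wait = 32
  Job 5: wait = 44
Sum of waiting times = 110
Average waiting time = 110/5 = 22.0

22.0


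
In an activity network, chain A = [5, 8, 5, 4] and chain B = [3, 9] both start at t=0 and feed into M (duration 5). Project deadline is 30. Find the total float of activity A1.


Forward pass: ES(A1) = sum of predecessors on chain A = 0
EF = ES + duration = 0 + 5 = 5
Backward pass: LF(M) = deadline = 30; LS(M) = 30 - 5 = 25
LF(A1) = LS(M) - sum(successors on chain A) = 25 - 17 = 8
LS = LF - duration = 8 - 5 = 3
Total float = LS - ES = 3 - 0 = 3

3


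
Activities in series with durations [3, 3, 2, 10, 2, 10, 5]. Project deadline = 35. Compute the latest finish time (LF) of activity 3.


LF(activity 3) = deadline - sum of successor durations
Successors: activities 4 through 7 with durations [10, 2, 10, 5]
Sum of successor durations = 27
LF = 35 - 27 = 8

8


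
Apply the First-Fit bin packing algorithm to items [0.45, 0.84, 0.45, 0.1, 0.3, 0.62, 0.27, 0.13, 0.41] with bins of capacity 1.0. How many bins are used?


Place items sequentially using First-Fit:
  Item 0.45 -> new Bin 1
  Item 0.84 -> new Bin 2
  Item 0.45 -> Bin 1 (now 0.9)
  Item 0.1 -> Bin 1 (now 1.0)
  Item 0.3 -> new Bin 3
  Item 0.62 -> Bin 3 (now 0.92)
  Item 0.27 -> new Bin 4
  Item 0.13 -> Bin 2 (now 0.97)
  Item 0.41 -> Bin 4 (now 0.68)
Total bins used = 4

4


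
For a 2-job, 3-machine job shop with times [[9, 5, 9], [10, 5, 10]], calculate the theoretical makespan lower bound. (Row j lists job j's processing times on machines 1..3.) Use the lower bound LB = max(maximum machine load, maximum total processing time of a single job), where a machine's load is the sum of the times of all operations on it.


Machine loads:
  Machine 1: 9 + 10 = 19
  Machine 2: 5 + 5 = 10
  Machine 3: 9 + 10 = 19
Max machine load = 19
Job totals:
  Job 1: 23
  Job 2: 25
Max job total = 25
Lower bound = max(19, 25) = 25

25


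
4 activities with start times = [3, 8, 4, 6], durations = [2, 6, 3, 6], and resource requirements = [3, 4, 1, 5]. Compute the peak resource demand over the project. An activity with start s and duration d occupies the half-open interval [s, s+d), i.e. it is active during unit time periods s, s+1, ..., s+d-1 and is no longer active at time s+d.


Each activity i is active on [start_i, start_i + duration_i).
Compute total resource usage per time slot:
  t=0: active resources = [], total = 0
  t=1: active resources = [], total = 0
  t=2: active resources = [], total = 0
  t=3: active resources = [3], total = 3
  t=4: active resources = [3, 1], total = 4
  t=5: active resources = [1], total = 1
  t=6: active resources = [1, 5], total = 6
  t=7: active resources = [5], total = 5
  t=8: active resources = [4, 5], total = 9
  t=9: active resources = [4, 5], total = 9
  t=10: active resources = [4, 5], total = 9
  t=11: active resources = [4, 5], total = 9
  t=12: active resources = [4], total = 4
  t=13: active resources = [4], total = 4
Peak resource demand = 9

9


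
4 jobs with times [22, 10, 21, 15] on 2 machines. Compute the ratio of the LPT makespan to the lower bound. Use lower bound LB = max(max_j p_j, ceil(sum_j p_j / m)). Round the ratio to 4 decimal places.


LPT order: [22, 21, 15, 10]
Machine loads after assignment: [32, 36]
LPT makespan = 36
Lower bound = max(max_job, ceil(total/2)) = max(22, 34) = 34
Ratio = 36 / 34 = 1.0588

1.0588


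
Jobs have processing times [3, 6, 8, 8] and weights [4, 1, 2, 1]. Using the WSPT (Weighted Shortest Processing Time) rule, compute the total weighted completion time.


Compute p/w ratios and sort ascending (WSPT): [(3, 4), (8, 2), (6, 1), (8, 1)]
Compute weighted completion times:
  Job (p=3,w=4): C=3, w*C=4*3=12
  Job (p=8,w=2): C=11, w*C=2*11=22
  Job (p=6,w=1): C=17, w*C=1*17=17
  Job (p=8,w=1): C=25, w*C=1*25=25
Total weighted completion time = 76

76
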